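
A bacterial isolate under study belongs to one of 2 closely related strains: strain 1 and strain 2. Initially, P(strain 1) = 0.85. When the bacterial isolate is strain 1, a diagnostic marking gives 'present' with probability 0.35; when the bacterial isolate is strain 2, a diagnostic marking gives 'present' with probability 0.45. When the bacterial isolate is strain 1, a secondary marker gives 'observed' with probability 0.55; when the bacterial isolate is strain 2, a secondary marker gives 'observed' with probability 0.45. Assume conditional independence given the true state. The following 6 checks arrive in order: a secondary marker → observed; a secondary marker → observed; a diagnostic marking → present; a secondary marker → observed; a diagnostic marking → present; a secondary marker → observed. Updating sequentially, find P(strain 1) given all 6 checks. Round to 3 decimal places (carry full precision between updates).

0.884

After a secondary marker='observed': P(strain 1) = 0.55·0.8500 / (0.55·0.8500 + 0.45·0.1500) ≈ 0.8738
After a secondary marker='observed': P(strain 1) = 0.55·0.8738 / (0.55·0.8738 + 0.45·0.1262) ≈ 0.8943
After a diagnostic marking='present': P(strain 1) = 0.35·0.8943 / (0.35·0.8943 + 0.45·0.1057) ≈ 0.8681
After a secondary marker='observed': P(strain 1) = 0.55·0.8681 / (0.55·0.8681 + 0.45·0.1319) ≈ 0.8895
After a diagnostic marking='present': P(strain 1) = 0.35·0.8895 / (0.35·0.8895 + 0.45·0.1105) ≈ 0.8622
After a secondary marker='observed': P(strain 1) = 0.55·0.8622 / (0.55·0.8622 + 0.45·0.1378) ≈ 0.8844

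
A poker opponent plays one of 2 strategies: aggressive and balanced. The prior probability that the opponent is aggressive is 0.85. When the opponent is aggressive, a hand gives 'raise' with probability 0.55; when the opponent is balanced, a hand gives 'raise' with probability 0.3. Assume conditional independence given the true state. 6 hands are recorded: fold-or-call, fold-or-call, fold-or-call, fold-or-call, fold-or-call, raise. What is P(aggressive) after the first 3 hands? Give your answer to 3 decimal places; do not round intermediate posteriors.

0.601

Apply Bayes' rule sequentially, carrying P(aggressive) forward.
After 'fold-or-call': P(aggressive) = 0.45·0.8500 / (0.45·0.8500 + 0.7·0.1500) ≈ 0.7846
After 'fold-or-call': P(aggressive) = 0.45·0.7846 / (0.45·0.7846 + 0.7·0.2154) ≈ 0.7008
After 'fold-or-call': P(aggressive) = 0.45·0.7008 / (0.45·0.7008 + 0.7·0.2992) ≈ 0.6009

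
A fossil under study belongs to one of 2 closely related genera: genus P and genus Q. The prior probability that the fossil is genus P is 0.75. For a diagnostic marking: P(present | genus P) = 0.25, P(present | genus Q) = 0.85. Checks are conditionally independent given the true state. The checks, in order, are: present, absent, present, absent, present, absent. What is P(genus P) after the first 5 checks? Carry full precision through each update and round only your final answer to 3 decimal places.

0.656

After 'present': P(genus P) = 0.25·0.7500 / (0.25·0.7500 + 0.85·0.2500) ≈ 0.4688
After 'absent': P(genus P) = 0.75·0.4688 / (0.75·0.4688 + 0.15·0.5312) ≈ 0.8152
After 'present': P(genus P) = 0.25·0.8152 / (0.25·0.8152 + 0.85·0.1848) ≈ 0.5648
After 'absent': P(genus P) = 0.75·0.5648 / (0.75·0.5648 + 0.15·0.4352) ≈ 0.8665
After 'present': P(genus P) = 0.25·0.8665 / (0.25·0.8665 + 0.85·0.1335) ≈ 0.6561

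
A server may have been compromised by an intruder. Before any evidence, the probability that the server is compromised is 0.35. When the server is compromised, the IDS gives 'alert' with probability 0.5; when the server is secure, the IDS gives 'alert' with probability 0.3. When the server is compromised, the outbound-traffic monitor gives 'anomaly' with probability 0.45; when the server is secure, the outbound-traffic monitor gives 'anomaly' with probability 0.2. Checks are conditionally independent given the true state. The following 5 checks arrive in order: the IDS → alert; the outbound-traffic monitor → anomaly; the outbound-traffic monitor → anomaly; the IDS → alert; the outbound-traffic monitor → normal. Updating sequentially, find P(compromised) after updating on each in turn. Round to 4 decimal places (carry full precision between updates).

Apply Bayes' rule sequentially, carrying P(compromised) forward.
After the IDS='alert': P(compromised) = 0.5·0.3500 / (0.5·0.3500 + 0.3·0.6500) ≈ 0.4730
After the outbound-traffic monitor='anomaly': P(compromised) = 0.45·0.4730 / (0.45·0.4730 + 0.2·0.5270) ≈ 0.6688
After the outbound-traffic monitor='anomaly': P(compromised) = 0.45·0.6688 / (0.45·0.6688 + 0.2·0.3312) ≈ 0.8196
After the IDS='alert': P(compromised) = 0.5·0.8196 / (0.5·0.8196 + 0.3·0.1804) ≈ 0.8833
After the outbound-traffic monitor='normal': P(compromised) = 0.55·0.8833 / (0.55·0.8833 + 0.8·0.1167) ≈ 0.8389

0.8389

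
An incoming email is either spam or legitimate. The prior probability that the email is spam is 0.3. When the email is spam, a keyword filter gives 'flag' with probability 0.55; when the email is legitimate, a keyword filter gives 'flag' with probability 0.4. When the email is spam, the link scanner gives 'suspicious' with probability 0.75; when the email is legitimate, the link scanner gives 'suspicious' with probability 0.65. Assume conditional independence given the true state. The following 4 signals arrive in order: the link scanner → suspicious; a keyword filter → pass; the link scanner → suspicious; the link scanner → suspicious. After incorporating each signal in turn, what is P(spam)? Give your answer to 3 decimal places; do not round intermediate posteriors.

Apply Bayes' rule sequentially, carrying P(spam) forward.
After the link scanner='suspicious': P(spam) = 0.75·0.3000 / (0.75·0.3000 + 0.65·0.7000) ≈ 0.3309
After a keyword filter='pass': P(spam) = 0.45·0.3309 / (0.45·0.3309 + 0.6·0.6691) ≈ 0.2705
After the link scanner='suspicious': P(spam) = 0.75·0.2705 / (0.75·0.2705 + 0.65·0.7295) ≈ 0.2997
After the link scanner='suspicious': P(spam) = 0.75·0.2997 / (0.75·0.2997 + 0.65·0.7003) ≈ 0.3306

0.331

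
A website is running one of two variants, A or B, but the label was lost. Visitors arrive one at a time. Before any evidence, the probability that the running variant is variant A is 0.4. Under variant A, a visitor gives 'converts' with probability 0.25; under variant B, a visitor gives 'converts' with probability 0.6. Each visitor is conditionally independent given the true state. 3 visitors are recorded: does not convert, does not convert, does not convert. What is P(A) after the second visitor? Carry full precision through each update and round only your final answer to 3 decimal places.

0.701

After 'does not convert': P(A) = 0.75·0.4000 / (0.75·0.4000 + 0.4·0.6000) ≈ 0.5556
After 'does not convert': P(A) = 0.75·0.5556 / (0.75·0.5556 + 0.4·0.4444) ≈ 0.7009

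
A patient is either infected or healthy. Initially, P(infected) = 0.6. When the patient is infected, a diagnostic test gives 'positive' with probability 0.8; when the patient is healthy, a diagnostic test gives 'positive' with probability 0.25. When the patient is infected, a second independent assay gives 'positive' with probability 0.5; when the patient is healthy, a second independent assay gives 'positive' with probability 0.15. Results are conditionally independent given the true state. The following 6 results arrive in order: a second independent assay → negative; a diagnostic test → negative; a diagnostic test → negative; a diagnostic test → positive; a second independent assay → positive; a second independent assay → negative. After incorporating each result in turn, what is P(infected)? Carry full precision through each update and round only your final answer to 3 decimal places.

0.282

After a second independent assay='negative': P(infected) = 0.5·0.6000 / (0.5·0.6000 + 0.85·0.4000) ≈ 0.4688
After a diagnostic test='negative': P(infected) = 0.2·0.4688 / (0.2·0.4688 + 0.75·0.5312) ≈ 0.1905
After a diagnostic test='negative': P(infected) = 0.2·0.1905 / (0.2·0.1905 + 0.75·0.8095) ≈ 0.0590
After a diagnostic test='positive': P(infected) = 0.8·0.0590 / (0.8·0.0590 + 0.25·0.9410) ≈ 0.1672
After a second independent assay='positive': P(infected) = 0.5·0.1672 / (0.5·0.1672 + 0.15·0.8328) ≈ 0.4009
After a second independent assay='negative': P(infected) = 0.5·0.4009 / (0.5·0.4009 + 0.85·0.5991) ≈ 0.2825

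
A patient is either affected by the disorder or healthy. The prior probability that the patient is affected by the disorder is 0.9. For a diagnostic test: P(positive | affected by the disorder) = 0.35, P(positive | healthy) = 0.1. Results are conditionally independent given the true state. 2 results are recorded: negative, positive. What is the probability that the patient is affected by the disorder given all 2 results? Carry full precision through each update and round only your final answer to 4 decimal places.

Each posterior becomes the prior for the next update.
After 'negative': P(affected) = 0.65·0.9000 / (0.65·0.9000 + 0.9·0.1000) ≈ 0.8667
After 'positive': P(affected) = 0.35·0.8667 / (0.35·0.8667 + 0.1·0.1333) ≈ 0.9579

0.9579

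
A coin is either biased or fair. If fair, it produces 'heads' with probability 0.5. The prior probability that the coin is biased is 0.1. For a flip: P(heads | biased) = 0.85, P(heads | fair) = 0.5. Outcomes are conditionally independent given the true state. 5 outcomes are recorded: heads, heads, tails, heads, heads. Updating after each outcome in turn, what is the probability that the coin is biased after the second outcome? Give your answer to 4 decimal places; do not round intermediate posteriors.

After 'heads': P(biased) = 0.85·0.1000 / (0.85·0.1000 + 0.5·0.9000) ≈ 0.1589
After 'heads': P(biased) = 0.85·0.1589 / (0.85·0.1589 + 0.5·0.8411) ≈ 0.2431

0.2431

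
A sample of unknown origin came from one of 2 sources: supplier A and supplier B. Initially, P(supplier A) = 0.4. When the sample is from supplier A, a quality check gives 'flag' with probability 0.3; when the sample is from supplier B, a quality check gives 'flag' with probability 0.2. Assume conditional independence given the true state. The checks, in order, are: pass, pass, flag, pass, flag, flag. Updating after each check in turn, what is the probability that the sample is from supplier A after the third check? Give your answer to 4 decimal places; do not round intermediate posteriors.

After 'pass': P(supplier A) = 0.7·0.4000 / (0.7·0.4000 + 0.8·0.6000) ≈ 0.3684
After 'pass': P(supplier A) = 0.7·0.3684 / (0.7·0.3684 + 0.8·0.6316) ≈ 0.3379
After 'flag': P(supplier A) = 0.3·0.3379 / (0.3·0.3379 + 0.2·0.6621) ≈ 0.4336

0.4336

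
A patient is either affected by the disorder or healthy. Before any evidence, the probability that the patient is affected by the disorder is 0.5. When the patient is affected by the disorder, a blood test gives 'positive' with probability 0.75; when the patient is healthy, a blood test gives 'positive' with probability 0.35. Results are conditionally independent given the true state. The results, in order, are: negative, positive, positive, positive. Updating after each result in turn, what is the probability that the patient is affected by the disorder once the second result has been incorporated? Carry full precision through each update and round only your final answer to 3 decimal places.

Each posterior becomes the prior for the next update.
After 'negative': P(affected) = 0.25·0.5000 / (0.25·0.5000 + 0.65·0.5000) ≈ 0.2778
After 'positive': P(affected) = 0.75·0.2778 / (0.75·0.2778 + 0.35·0.7222) ≈ 0.4518

0.452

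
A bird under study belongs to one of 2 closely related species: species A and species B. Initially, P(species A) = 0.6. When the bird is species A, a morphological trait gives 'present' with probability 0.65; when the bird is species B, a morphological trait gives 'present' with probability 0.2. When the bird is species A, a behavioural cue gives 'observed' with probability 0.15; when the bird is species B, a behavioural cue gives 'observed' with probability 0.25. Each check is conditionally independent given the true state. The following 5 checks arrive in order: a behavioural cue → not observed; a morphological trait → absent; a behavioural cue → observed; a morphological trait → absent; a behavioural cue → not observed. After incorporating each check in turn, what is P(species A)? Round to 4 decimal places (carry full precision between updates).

0.1812

Apply Bayes' rule sequentially, carrying P(species A) forward.
After a behavioural cue='not observed': P(species A) = 0.85·0.6000 / (0.85·0.6000 + 0.75·0.4000) ≈ 0.6296
After a morphological trait='absent': P(species A) = 0.35·0.6296 / (0.35·0.6296 + 0.8·0.3704) ≈ 0.4265
After a behavioural cue='observed': P(species A) = 0.15·0.4265 / (0.15·0.4265 + 0.25·0.5735) ≈ 0.3086
After a morphological trait='absent': P(species A) = 0.35·0.3086 / (0.35·0.3086 + 0.8·0.6914) ≈ 0.1633
After a behavioural cue='not observed': P(species A) = 0.85·0.1633 / (0.85·0.1633 + 0.75·0.8367) ≈ 0.1812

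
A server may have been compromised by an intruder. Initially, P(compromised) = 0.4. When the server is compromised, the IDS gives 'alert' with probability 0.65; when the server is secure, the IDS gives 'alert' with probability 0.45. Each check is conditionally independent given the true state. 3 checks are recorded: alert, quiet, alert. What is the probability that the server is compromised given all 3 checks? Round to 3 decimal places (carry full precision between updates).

After 'alert': P(compromised) = 0.65·0.4000 / (0.65·0.4000 + 0.45·0.6000) ≈ 0.4906
After 'quiet': P(compromised) = 0.35·0.4906 / (0.35·0.4906 + 0.55·0.5094) ≈ 0.3800
After 'alert': P(compromised) = 0.65·0.3800 / (0.65·0.3800 + 0.45·0.6200) ≈ 0.4695

0.470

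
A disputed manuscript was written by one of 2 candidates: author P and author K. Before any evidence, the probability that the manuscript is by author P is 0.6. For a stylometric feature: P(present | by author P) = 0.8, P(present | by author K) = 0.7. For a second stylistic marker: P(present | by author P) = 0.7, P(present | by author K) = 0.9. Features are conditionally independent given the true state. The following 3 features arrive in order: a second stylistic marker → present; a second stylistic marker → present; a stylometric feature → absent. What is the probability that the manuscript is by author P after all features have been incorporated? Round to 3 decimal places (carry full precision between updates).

Each posterior becomes the prior for the next update.
After a second stylistic marker='present': P(author P) = 0.7·0.6000 / (0.7·0.6000 + 0.9·0.4000) ≈ 0.5385
After a second stylistic marker='present': P(author P) = 0.7·0.5385 / (0.7·0.5385 + 0.9·0.4615) ≈ 0.4757
After a stylometric feature='absent': P(author P) = 0.2·0.4757 / (0.2·0.4757 + 0.3·0.5243) ≈ 0.3769

0.377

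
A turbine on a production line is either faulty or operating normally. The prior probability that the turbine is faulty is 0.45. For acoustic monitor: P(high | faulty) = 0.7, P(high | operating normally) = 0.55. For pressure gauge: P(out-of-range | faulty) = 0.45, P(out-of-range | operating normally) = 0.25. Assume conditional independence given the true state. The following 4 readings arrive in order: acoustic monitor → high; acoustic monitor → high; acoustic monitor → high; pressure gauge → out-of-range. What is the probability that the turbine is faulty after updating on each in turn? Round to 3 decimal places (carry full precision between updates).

After acoustic monitor='high': P(faulty) = 0.7·0.4500 / (0.7·0.4500 + 0.55·0.5500) ≈ 0.5101
After acoustic monitor='high': P(faulty) = 0.7·0.5101 / (0.7·0.5101 + 0.55·0.4899) ≈ 0.5700
After acoustic monitor='high': P(faulty) = 0.7·0.5700 / (0.7·0.5700 + 0.55·0.4300) ≈ 0.6278
After pressure gauge='out-of-range': P(faulty) = 0.45·0.6278 / (0.45·0.6278 + 0.25·0.3722) ≈ 0.7522

0.752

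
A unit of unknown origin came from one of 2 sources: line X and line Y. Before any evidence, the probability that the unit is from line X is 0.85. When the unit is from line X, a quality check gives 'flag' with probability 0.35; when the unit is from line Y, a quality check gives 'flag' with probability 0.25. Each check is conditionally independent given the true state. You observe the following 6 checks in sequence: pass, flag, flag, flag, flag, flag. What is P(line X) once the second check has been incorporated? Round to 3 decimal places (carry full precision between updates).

0.873

After 'pass': P(line X) = 0.65·0.8500 / (0.65·0.8500 + 0.75·0.1500) ≈ 0.8308
After 'flag': P(line X) = 0.35·0.8308 / (0.35·0.8308 + 0.25·0.1692) ≈ 0.8730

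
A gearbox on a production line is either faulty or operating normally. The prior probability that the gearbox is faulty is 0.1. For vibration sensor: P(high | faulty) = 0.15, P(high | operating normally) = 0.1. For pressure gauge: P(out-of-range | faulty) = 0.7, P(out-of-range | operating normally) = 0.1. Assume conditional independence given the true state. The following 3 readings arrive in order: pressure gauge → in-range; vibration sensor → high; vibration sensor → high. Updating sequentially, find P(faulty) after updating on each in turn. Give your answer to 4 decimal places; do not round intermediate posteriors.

After pressure gauge='in-range': P(faulty) = 0.3·0.1000 / (0.3·0.1000 + 0.9·0.9000) ≈ 0.0357
After vibration sensor='high': P(faulty) = 0.15·0.0357 / (0.15·0.0357 + 0.1·0.9643) ≈ 0.0526
After vibration sensor='high': P(faulty) = 0.15·0.0526 / (0.15·0.0526 + 0.1·0.9474) ≈ 0.0769

0.0769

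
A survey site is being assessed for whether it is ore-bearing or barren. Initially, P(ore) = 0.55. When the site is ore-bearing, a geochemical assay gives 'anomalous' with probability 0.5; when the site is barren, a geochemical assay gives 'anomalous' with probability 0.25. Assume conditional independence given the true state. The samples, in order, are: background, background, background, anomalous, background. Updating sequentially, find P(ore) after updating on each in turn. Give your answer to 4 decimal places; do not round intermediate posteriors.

0.3256

After 'background': P(ore) = 0.5·0.5500 / (0.5·0.5500 + 0.75·0.4500) ≈ 0.4490
After 'background': P(ore) = 0.5·0.4490 / (0.5·0.4490 + 0.75·0.5510) ≈ 0.3520
After 'background': P(ore) = 0.5·0.3520 / (0.5·0.3520 + 0.75·0.6480) ≈ 0.2659
After 'anomalous': P(ore) = 0.5·0.2659 / (0.5·0.2659 + 0.25·0.7341) ≈ 0.4200
After 'background': P(ore) = 0.5·0.4200 / (0.5·0.4200 + 0.75·0.5800) ≈ 0.3256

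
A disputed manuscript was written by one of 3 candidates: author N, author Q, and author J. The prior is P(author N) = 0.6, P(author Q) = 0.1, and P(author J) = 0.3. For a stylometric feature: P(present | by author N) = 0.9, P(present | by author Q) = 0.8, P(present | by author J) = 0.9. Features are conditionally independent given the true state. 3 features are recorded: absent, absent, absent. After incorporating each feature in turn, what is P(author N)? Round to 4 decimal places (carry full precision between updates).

0.3529

After 'absent': normaliser = 0.1·0.6000 + 0.2·0.1000 + 0.1·0.3000; P(author N) ≈ 0.5455, P(author Q) ≈ 0.1818, P(author J) ≈ 0.2727
After 'absent': normaliser = 0.1·0.5455 + 0.2·0.1818 + 0.1·0.2727; P(author N) ≈ 0.4615, P(author Q) ≈ 0.3077, P(author J) ≈ 0.2308
After 'absent': normaliser = 0.1·0.4615 + 0.2·0.3077 + 0.1·0.2308; P(author N) ≈ 0.3529, P(author Q) ≈ 0.4706, P(author J) ≈ 0.1765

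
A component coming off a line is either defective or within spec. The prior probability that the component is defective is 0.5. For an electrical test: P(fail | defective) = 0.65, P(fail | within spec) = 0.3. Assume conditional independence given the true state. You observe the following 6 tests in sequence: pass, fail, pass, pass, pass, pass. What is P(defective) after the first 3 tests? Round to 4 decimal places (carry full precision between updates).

0.3514

After 'pass': P(defective) = 0.35·0.5000 / (0.35·0.5000 + 0.7·0.5000) ≈ 0.3333
After 'fail': P(defective) = 0.65·0.3333 / (0.65·0.3333 + 0.3·0.6667) ≈ 0.5200
After 'pass': P(defective) = 0.35·0.5200 / (0.35·0.5200 + 0.7·0.4800) ≈ 0.3514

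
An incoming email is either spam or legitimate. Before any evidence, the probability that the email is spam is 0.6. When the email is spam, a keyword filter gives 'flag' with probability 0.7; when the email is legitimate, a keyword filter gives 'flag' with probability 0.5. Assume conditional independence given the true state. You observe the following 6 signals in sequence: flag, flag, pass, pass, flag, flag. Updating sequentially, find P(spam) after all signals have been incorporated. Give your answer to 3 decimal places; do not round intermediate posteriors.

0.675

After 'flag': P(spam) = 0.7·0.6000 / (0.7·0.6000 + 0.5·0.4000) ≈ 0.6774
After 'flag': P(spam) = 0.7·0.6774 / (0.7·0.6774 + 0.5·0.3226) ≈ 0.7462
After 'pass': P(spam) = 0.3·0.7462 / (0.3·0.7462 + 0.5·0.2538) ≈ 0.6382
After 'pass': P(spam) = 0.3·0.6382 / (0.3·0.6382 + 0.5·0.3618) ≈ 0.5142
After 'flag': P(spam) = 0.7·0.5142 / (0.7·0.5142 + 0.5·0.4858) ≈ 0.5971
After 'flag': P(spam) = 0.7·0.5971 / (0.7·0.5971 + 0.5·0.4029) ≈ 0.6747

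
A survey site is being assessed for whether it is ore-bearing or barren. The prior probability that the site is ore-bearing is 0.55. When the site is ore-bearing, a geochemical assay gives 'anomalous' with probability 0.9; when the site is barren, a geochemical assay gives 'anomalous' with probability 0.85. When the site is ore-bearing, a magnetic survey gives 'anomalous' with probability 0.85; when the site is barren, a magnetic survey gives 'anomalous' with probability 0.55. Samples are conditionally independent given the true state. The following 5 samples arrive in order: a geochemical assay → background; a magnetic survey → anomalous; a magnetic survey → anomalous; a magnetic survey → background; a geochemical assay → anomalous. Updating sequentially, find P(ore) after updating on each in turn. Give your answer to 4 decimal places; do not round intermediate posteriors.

0.4072

After a geochemical assay='background': P(ore) = 0.1·0.5500 / (0.1·0.5500 + 0.15·0.4500) ≈ 0.4490
After a magnetic survey='anomalous': P(ore) = 0.85·0.4490 / (0.85·0.4490 + 0.55·0.5510) ≈ 0.5574
After a magnetic survey='anomalous': P(ore) = 0.85·0.5574 / (0.85·0.5574 + 0.55·0.4426) ≈ 0.6606
After a magnetic survey='background': P(ore) = 0.15·0.6606 / (0.15·0.6606 + 0.45·0.3394) ≈ 0.3935
After a geochemical assay='anomalous': P(ore) = 0.9·0.3935 / (0.9·0.3935 + 0.85·0.6065) ≈ 0.4072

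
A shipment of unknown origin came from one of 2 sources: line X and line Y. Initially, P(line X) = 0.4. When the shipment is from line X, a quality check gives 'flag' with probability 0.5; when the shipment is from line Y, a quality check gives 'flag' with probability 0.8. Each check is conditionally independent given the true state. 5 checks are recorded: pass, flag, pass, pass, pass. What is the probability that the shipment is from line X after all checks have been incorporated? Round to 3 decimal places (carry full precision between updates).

After 'pass': P(line X) = 0.5·0.4000 / (0.5·0.4000 + 0.2·0.6000) ≈ 0.6250
After 'flag': P(line X) = 0.5·0.6250 / (0.5·0.6250 + 0.8·0.3750) ≈ 0.5102
After 'pass': P(line X) = 0.5·0.5102 / (0.5·0.5102 + 0.2·0.4898) ≈ 0.7225
After 'pass': P(line X) = 0.5·0.7225 / (0.5·0.7225 + 0.2·0.2775) ≈ 0.8669
After 'pass': P(line X) = 0.5·0.8669 / (0.5·0.8669 + 0.2·0.1331) ≈ 0.9421

0.942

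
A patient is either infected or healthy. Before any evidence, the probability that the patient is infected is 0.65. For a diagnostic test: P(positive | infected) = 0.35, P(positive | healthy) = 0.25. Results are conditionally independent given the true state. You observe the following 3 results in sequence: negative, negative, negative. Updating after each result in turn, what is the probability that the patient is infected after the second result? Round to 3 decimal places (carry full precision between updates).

After 'negative': P(infected) = 0.65·0.6500 / (0.65·0.6500 + 0.75·0.3500) ≈ 0.6168
After 'negative': P(infected) = 0.65·0.6168 / (0.65·0.6168 + 0.75·0.3832) ≈ 0.5824

0.582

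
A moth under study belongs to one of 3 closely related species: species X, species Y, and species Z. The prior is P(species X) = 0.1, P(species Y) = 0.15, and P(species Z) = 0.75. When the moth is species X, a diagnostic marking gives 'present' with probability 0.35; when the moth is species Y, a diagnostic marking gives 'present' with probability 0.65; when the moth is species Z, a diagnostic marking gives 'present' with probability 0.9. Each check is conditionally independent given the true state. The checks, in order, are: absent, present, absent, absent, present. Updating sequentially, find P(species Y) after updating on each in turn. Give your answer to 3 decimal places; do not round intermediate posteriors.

Each posterior becomes the prior for the next update.
After 'absent': normaliser = 0.65·0.1000 + 0.35·0.1500 + 0.1·0.7500; P(species X) ≈ 0.3377, P(species Y) ≈ 0.2727, P(species Z) ≈ 0.3896
After 'present': normaliser = 0.35·0.3377 + 0.65·0.2727 + 0.9·0.3896; P(species X) ≈ 0.1829, P(species Y) ≈ 0.2744, P(species Z) ≈ 0.5427
After 'absent': normaliser = 0.65·0.1829 + 0.35·0.2744 + 0.1·0.5427; P(species X) ≈ 0.4417, P(species Y) ≈ 0.3567, P(species Z) ≈ 0.2016
After 'absent': normaliser = 0.65·0.4417 + 0.35·0.3567 + 0.1·0.2016; P(species X) ≈ 0.6644, P(species Y) ≈ 0.2890, P(species Z) ≈ 0.0467
After 'present': normaliser = 0.35·0.6644 + 0.65·0.2890 + 0.9·0.0467; P(species X) ≈ 0.5029, P(species Y) ≈ 0.4062, P(species Z) ≈ 0.0908

0.406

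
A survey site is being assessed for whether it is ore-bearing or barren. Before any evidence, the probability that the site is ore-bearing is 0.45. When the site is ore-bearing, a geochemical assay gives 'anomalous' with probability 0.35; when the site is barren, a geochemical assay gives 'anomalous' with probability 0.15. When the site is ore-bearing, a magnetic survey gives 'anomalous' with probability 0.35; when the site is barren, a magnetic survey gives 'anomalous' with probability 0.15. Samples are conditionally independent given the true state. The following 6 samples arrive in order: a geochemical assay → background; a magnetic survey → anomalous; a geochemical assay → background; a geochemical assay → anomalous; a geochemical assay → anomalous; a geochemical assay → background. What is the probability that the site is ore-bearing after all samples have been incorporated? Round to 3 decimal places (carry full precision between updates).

0.823

Each posterior becomes the prior for the next update.
After a geochemical assay='background': P(ore) = 0.65·0.4500 / (0.65·0.4500 + 0.85·0.5500) ≈ 0.3849
After a magnetic survey='anomalous': P(ore) = 0.35·0.3849 / (0.35·0.3849 + 0.15·0.6151) ≈ 0.5935
After a geochemical assay='background': P(ore) = 0.65·0.5935 / (0.65·0.5935 + 0.85·0.4065) ≈ 0.5275
After a geochemical assay='anomalous': P(ore) = 0.35·0.5275 / (0.35·0.5275 + 0.15·0.4725) ≈ 0.7226
After a geochemical assay='anomalous': P(ore) = 0.35·0.7226 / (0.35·0.7226 + 0.15·0.2774) ≈ 0.8587
After a geochemical assay='background': P(ore) = 0.65·0.8587 / (0.65·0.8587 + 0.85·0.1413) ≈ 0.8229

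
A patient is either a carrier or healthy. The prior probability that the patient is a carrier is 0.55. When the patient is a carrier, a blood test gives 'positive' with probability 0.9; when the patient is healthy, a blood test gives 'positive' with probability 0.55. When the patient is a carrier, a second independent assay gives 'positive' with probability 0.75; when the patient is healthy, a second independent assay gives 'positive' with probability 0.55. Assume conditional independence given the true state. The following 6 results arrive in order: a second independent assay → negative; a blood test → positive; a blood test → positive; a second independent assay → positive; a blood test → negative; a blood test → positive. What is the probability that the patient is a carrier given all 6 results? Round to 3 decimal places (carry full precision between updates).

After a second independent assay='negative': P(carrier) = 0.25·0.5500 / (0.25·0.5500 + 0.45·0.4500) ≈ 0.4044
After a blood test='positive': P(carrier) = 0.9·0.4044 / (0.9·0.4044 + 0.55·0.5956) ≈ 0.5263
After a blood test='positive': P(carrier) = 0.9·0.5263 / (0.9·0.5263 + 0.55·0.4737) ≈ 0.6452
After a second independent assay='positive': P(carrier) = 0.75·0.6452 / (0.75·0.6452 + 0.55·0.3548) ≈ 0.7126
After a blood test='negative': P(carrier) = 0.1·0.7126 / (0.1·0.7126 + 0.45·0.2874) ≈ 0.3552
After a blood test='positive': P(carrier) = 0.9·0.3552 / (0.9·0.3552 + 0.55·0.6448) ≈ 0.4741

0.474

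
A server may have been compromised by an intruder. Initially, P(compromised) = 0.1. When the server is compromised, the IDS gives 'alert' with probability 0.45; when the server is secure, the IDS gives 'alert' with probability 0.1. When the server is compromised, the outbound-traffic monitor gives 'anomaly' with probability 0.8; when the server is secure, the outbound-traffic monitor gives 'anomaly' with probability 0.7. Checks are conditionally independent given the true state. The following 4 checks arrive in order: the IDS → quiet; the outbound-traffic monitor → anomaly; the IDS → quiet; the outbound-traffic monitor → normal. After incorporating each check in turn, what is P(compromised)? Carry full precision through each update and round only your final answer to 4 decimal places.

After the IDS='quiet': P(compromised) = 0.55·0.1000 / (0.55·0.1000 + 0.9·0.9000) ≈ 0.0636
After the outbound-traffic monitor='anomaly': P(compromised) = 0.8·0.0636 / (0.8·0.0636 + 0.7·0.9364) ≈ 0.0720
After the IDS='quiet': P(compromised) = 0.55·0.0720 / (0.55·0.0720 + 0.9·0.9280) ≈ 0.0453
After the outbound-traffic monitor='normal': P(compromised) = 0.2·0.0453 / (0.2·0.0453 + 0.3·0.9547) ≈ 0.0306

0.0306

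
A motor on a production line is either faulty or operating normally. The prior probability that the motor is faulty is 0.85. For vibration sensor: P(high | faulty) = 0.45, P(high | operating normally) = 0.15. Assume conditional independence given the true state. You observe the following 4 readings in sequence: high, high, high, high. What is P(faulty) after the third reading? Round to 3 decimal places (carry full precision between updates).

Apply Bayes' rule sequentially, carrying P(faulty) forward.
After 'high': P(faulty) = 0.45·0.8500 / (0.45·0.8500 + 0.15·0.1500) ≈ 0.9444
After 'high': P(faulty) = 0.45·0.9444 / (0.45·0.9444 + 0.15·0.0556) ≈ 0.9808
After 'high': P(faulty) = 0.45·0.9808 / (0.45·0.9808 + 0.15·0.0192) ≈ 0.9935

0.994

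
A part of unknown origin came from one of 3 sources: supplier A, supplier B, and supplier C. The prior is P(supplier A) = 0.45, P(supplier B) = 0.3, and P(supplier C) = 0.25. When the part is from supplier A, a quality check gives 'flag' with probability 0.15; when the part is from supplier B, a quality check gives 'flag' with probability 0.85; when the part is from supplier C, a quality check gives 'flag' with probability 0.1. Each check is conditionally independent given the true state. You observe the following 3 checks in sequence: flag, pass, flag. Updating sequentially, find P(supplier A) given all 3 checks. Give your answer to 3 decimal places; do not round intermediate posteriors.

After 'flag': normaliser = 0.15·0.4500 + 0.85·0.3000 + 0.1·0.2500; P(supplier A) ≈ 0.1942, P(supplier B) ≈ 0.7338, P(supplier C) ≈ 0.0719
After 'pass': normaliser = 0.85·0.1942 + 0.15·0.7338 + 0.9·0.0719; P(supplier A) ≈ 0.4857, P(supplier B) ≈ 0.3238, P(supplier C) ≈ 0.1905
After 'flag': normaliser = 0.15·0.4857 + 0.85·0.3238 + 0.1·0.1905; P(supplier A) ≈ 0.1984, P(supplier B) ≈ 0.7497, P(supplier C) ≈ 0.0519

0.198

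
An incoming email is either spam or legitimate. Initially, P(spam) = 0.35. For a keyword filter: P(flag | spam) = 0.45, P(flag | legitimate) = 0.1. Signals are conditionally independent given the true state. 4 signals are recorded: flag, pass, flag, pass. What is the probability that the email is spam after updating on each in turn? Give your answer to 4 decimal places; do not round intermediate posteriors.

Apply Bayes' rule sequentially, carrying P(spam) forward.
After 'flag': P(spam) = 0.45·0.3500 / (0.45·0.3500 + 0.1·0.6500) ≈ 0.7079
After 'pass': P(spam) = 0.55·0.7079 / (0.55·0.7079 + 0.9·0.2921) ≈ 0.5969
After 'flag': P(spam) = 0.45·0.5969 / (0.45·0.5969 + 0.1·0.4031) ≈ 0.8695
After 'pass': P(spam) = 0.55·0.8695 / (0.55·0.8695 + 0.9·0.1305) ≈ 0.8028

0.8028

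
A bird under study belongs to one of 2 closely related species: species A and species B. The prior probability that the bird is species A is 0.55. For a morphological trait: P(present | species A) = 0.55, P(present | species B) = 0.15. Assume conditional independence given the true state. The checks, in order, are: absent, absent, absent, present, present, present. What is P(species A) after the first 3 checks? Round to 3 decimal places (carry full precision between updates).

0.154

After 'absent': P(species A) = 0.45·0.5500 / (0.45·0.5500 + 0.85·0.4500) ≈ 0.3929
After 'absent': P(species A) = 0.45·0.3929 / (0.45·0.3929 + 0.85·0.6071) ≈ 0.2552
After 'absent': P(species A) = 0.45·0.2552 / (0.45·0.2552 + 0.85·0.7448) ≈ 0.1535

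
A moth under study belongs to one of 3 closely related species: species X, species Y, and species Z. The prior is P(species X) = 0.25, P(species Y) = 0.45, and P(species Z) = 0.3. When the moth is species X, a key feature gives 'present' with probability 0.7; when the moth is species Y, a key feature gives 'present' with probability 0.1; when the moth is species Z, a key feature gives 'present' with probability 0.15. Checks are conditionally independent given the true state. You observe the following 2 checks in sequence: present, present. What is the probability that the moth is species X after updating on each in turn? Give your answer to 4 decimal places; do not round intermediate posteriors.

After 'present': normaliser = 0.7·0.2500 + 0.1·0.4500 + 0.15·0.3000; P(species X) ≈ 0.6604, P(species Y) ≈ 0.1698, P(species Z) ≈ 0.1698
After 'present': normaliser = 0.7·0.6604 + 0.1·0.1698 + 0.15·0.1698; P(species X) ≈ 0.9159, P(species Y) ≈ 0.0336, P(species Z) ≈ 0.0505

0.9159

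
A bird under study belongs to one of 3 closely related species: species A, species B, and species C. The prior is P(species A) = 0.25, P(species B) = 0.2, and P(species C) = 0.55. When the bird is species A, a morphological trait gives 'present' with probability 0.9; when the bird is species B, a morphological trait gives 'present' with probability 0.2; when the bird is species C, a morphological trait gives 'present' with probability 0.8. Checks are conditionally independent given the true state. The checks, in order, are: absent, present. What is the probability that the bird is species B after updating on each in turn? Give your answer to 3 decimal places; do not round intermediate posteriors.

After 'absent': normaliser = 0.1·0.2500 + 0.8·0.2000 + 0.2·0.5500; P(species A) ≈ 0.0847, P(species B) ≈ 0.5424, P(species C) ≈ 0.3729
After 'present': normaliser = 0.9·0.0847 + 0.2·0.5424 + 0.8·0.3729; P(species A) ≈ 0.1579, P(species B) ≈ 0.2246, P(species C) ≈ 0.6175

0.225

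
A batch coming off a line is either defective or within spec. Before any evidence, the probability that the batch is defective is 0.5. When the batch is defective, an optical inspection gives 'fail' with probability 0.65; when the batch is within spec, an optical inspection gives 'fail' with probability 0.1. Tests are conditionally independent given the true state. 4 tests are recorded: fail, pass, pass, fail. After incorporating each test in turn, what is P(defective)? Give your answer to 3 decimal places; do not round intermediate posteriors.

After 'fail': P(defective) = 0.65·0.5000 / (0.65·0.5000 + 0.1·0.5000) ≈ 0.8667
After 'pass': P(defective) = 0.35·0.8667 / (0.35·0.8667 + 0.9·0.1333) ≈ 0.7165
After 'pass': P(defective) = 0.35·0.7165 / (0.35·0.7165 + 0.9·0.2835) ≈ 0.4957
After 'fail': P(defective) = 0.65·0.4957 / (0.65·0.4957 + 0.1·0.5043) ≈ 0.8647

0.865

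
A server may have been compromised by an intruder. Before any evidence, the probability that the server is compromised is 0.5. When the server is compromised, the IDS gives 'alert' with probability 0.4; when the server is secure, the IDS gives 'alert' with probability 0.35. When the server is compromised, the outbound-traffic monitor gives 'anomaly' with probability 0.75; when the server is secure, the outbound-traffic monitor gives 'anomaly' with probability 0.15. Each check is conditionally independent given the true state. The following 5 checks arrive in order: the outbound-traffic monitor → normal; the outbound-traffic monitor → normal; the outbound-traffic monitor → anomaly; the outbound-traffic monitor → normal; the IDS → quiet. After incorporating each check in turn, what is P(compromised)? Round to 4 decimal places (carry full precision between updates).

0.1051

Apply Bayes' rule sequentially, carrying P(compromised) forward.
After the outbound-traffic monitor='normal': P(compromised) = 0.25·0.5000 / (0.25·0.5000 + 0.85·0.5000) ≈ 0.2273
After the outbound-traffic monitor='normal': P(compromised) = 0.25·0.2273 / (0.25·0.2273 + 0.85·0.7727) ≈ 0.0796
After the outbound-traffic monitor='anomaly': P(compromised) = 0.75·0.0796 / (0.75·0.0796 + 0.15·0.9204) ≈ 0.3019
After the outbound-traffic monitor='normal': P(compromised) = 0.25·0.3019 / (0.25·0.3019 + 0.85·0.6981) ≈ 0.1129
After the IDS='quiet': P(compromised) = 0.6·0.1129 / (0.6·0.1129 + 0.65·0.8871) ≈ 0.1051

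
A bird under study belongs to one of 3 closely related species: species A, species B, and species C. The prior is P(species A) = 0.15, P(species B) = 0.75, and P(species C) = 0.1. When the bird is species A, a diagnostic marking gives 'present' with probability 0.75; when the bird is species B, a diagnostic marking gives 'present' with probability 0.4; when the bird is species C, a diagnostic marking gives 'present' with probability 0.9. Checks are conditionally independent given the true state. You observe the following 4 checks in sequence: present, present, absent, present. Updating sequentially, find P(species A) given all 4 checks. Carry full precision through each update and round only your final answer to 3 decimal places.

Each posterior becomes the prior for the next update.
After 'present': normaliser = 0.75·0.1500 + 0.4·0.7500 + 0.9·0.1000; P(species A) ≈ 0.2239, P(species B) ≈ 0.5970, P(species C) ≈ 0.1791
After 'present': normaliser = 0.75·0.2239 + 0.4·0.5970 + 0.9·0.1791; P(species A) ≈ 0.2957, P(species B) ≈ 0.4205, P(species C) ≈ 0.2838
After 'absent': normaliser = 0.25·0.2957 + 0.6·0.4205 + 0.1·0.2838; P(species A) ≈ 0.2084, P(species B) ≈ 0.7115, P(species C) ≈ 0.0800
After 'present': normaliser = 0.75·0.2084 + 0.4·0.7115 + 0.9·0.0800; P(species A) ≈ 0.3048, P(species B) ≈ 0.5548, P(species C) ≈ 0.1404

0.305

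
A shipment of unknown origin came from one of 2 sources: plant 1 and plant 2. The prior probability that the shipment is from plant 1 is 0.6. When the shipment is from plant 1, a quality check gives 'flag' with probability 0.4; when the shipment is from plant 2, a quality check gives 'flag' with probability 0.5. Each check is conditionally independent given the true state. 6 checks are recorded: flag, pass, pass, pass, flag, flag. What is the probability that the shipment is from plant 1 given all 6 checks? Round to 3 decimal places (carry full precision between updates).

0.570

After 'flag': P(plant 1) = 0.4·0.6000 / (0.4·0.6000 + 0.5·0.4000) ≈ 0.5455
After 'pass': P(plant 1) = 0.6·0.5455 / (0.6·0.5455 + 0.5·0.4545) ≈ 0.5902
After 'pass': P(plant 1) = 0.6·0.5902 / (0.6·0.5902 + 0.5·0.4098) ≈ 0.6334
After 'pass': P(plant 1) = 0.6·0.6334 / (0.6·0.6334 + 0.5·0.3666) ≈ 0.6746
After 'flag': P(plant 1) = 0.4·0.6746 / (0.4·0.6746 + 0.5·0.3254) ≈ 0.6239
After 'flag': P(plant 1) = 0.4·0.6239 / (0.4·0.6239 + 0.5·0.3761) ≈ 0.5703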